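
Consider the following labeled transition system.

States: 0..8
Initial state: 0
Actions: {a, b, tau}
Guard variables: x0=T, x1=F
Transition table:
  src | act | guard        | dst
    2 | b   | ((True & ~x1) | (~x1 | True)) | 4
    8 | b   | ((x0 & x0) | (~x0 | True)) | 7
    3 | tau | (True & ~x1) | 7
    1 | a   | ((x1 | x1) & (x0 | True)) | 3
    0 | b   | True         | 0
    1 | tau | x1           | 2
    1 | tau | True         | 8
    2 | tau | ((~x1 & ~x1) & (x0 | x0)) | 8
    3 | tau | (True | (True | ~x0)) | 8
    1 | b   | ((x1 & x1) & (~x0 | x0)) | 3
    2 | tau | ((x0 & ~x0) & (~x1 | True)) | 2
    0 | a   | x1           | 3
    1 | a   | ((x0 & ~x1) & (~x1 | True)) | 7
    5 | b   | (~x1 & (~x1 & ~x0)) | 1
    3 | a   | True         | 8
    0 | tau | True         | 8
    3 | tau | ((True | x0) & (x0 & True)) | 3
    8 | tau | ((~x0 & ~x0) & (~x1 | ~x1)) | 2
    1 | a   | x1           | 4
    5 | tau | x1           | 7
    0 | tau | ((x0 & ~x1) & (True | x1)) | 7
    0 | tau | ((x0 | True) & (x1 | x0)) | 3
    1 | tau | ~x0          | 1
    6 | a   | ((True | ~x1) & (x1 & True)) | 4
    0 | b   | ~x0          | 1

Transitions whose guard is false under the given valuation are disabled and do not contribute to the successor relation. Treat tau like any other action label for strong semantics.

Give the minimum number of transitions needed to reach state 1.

Answer: UNREACHABLE

Trace:
Breadth-first toward 1:
  depth 0: {0}
  depth 1: {3,7,8}
1 never appears.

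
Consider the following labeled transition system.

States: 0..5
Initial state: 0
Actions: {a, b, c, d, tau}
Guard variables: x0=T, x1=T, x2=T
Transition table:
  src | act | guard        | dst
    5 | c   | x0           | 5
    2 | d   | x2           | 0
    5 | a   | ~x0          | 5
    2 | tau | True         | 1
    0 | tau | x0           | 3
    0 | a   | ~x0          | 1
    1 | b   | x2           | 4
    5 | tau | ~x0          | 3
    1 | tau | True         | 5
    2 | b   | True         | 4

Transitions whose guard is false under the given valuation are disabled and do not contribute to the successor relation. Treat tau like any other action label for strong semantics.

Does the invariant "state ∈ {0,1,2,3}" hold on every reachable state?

Answer: INVARIANT HOLDS

Analysis:
Safe = {0,1,2,3}
Reach set: {0,3}
  0: safe
  3: safe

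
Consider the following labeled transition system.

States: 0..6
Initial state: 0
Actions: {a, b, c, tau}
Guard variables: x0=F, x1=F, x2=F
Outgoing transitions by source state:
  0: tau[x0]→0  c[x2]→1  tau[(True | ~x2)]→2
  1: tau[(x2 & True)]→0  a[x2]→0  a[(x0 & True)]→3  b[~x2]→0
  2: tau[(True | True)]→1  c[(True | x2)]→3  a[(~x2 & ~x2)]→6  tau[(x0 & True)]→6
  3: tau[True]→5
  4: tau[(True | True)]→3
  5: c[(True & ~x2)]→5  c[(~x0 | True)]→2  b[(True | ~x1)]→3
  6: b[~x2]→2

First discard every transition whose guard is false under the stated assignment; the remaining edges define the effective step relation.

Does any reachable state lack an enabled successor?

Answer: DEADLOCK-FREE

Analysis:
Reachable = {0,1,2,3,5,6}
  0: tau→2  [1 out]
  1: b→0  [1 out]
  2: a→6  c→3  tau→1  [3 out]
  3: tau→5  [1 out]
  5: b→3  c→2  c→5  [3 out]
  6: b→2  [1 out]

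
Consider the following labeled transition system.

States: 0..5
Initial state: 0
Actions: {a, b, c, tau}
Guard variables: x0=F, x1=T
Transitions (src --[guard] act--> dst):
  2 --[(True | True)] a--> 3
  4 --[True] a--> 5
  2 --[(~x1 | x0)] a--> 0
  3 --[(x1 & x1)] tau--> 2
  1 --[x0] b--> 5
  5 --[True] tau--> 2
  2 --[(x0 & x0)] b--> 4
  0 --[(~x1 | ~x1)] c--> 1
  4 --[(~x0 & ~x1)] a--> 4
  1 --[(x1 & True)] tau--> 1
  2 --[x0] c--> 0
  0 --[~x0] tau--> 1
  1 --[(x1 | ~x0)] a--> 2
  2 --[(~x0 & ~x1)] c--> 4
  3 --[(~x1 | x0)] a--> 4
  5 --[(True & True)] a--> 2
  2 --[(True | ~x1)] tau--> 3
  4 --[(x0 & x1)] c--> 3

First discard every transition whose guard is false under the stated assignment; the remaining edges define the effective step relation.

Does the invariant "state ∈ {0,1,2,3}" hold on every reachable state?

Safe = {0,1,2,3}
R = {0,1,2,3}
  0: ✓
  1: ✓
  2: ✓
  3: ✓

Answer: INVARIANT HOLDS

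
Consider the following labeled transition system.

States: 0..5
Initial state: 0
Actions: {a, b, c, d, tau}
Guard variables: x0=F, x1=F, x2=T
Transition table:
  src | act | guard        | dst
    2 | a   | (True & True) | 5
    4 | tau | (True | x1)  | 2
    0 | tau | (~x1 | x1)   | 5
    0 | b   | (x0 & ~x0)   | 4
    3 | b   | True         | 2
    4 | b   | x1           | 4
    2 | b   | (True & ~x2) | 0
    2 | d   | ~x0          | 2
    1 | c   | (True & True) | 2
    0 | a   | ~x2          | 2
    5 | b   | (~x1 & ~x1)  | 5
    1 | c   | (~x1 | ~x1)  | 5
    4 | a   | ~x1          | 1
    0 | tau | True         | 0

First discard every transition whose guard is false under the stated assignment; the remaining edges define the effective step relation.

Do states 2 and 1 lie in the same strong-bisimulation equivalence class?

Compute ~ classes (split until stable):
  P[0] = {{0,1,2,3,4,5}}
  P[1] = {{0},{1},{2},{3,5},{4}}
  P[2] = {{0},{1},{2},{3},{4},{5}}
stable after 3 split(s): 6 block(s)
[2]={2}  [1]={1}

Answer: NOT BISIMILAR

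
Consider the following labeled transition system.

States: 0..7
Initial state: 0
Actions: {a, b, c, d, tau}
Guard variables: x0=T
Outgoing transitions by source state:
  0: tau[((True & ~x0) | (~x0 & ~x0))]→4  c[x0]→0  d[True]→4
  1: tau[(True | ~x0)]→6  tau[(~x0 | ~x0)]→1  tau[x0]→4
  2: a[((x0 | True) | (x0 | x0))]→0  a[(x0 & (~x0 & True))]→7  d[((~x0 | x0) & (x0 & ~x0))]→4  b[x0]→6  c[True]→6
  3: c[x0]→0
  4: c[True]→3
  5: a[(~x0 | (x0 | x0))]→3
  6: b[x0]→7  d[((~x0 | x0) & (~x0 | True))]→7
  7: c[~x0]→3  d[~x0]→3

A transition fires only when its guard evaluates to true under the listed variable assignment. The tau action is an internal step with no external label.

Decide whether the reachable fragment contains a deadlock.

Answer: DEADLOCK-FREE

Analysis:
Reach set: {0,3,4}
  0: c→0  d→4  [2 out]
  3: c→0  [1 out]
  4: c→3  [1 out]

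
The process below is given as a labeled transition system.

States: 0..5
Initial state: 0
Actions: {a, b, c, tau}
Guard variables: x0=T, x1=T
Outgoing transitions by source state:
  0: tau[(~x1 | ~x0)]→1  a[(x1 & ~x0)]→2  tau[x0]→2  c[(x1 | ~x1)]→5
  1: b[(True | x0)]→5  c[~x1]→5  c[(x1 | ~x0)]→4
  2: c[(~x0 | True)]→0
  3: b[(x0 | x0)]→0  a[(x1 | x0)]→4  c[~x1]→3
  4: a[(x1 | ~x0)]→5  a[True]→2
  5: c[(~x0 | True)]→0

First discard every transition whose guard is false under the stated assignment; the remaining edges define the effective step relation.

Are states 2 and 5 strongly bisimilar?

Answer: BISIMILAR

Trace:
Compute ~ classes (split until stable):
  P[0] = {{0,1,2,3,4,5}}
  P[1] = {{0},{1},{2,5},{3},{4}}
Fixed point at round 2; 5 class(es).
[2]={2,5}  [5]={2,5}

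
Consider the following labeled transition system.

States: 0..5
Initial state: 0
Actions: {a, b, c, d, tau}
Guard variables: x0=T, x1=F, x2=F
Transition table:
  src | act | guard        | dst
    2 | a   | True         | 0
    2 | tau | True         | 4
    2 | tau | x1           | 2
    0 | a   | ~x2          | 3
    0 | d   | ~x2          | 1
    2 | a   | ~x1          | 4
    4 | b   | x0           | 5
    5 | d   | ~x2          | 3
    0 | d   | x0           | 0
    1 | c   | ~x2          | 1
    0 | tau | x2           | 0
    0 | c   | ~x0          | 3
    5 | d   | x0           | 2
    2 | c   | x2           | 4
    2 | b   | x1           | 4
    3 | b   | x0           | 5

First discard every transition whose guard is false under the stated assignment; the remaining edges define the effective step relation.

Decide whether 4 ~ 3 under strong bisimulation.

Answer: BISIMILAR

Trace:
Bisimulation quotient by refinement:
  round 0: {{0,1,2,3,4,5}}
  round 1: {{0},{1},{2},{3,4},{5}}
stable after 2 split(s): 5 block(s)
4∈{3,4}, 3∈{3,4}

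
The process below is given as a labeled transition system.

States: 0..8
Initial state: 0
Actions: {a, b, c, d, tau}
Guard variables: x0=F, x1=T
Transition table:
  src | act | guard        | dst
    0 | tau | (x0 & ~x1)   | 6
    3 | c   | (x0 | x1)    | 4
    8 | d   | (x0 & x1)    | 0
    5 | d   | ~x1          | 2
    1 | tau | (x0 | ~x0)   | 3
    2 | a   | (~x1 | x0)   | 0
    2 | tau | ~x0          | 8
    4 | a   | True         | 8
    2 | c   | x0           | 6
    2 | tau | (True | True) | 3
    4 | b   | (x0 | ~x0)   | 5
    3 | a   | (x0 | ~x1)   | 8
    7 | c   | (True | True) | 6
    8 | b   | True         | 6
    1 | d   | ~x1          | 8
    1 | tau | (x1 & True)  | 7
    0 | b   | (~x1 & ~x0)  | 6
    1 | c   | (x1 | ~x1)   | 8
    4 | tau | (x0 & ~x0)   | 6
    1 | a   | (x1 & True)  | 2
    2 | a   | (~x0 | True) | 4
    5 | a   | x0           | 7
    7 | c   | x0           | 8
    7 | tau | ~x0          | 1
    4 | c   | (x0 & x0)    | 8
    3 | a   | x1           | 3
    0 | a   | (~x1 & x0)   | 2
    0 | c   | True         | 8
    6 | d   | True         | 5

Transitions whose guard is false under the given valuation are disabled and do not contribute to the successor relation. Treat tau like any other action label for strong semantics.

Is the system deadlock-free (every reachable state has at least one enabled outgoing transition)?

Answer: DEADLOCK at state 5

Working:
Reachable = {0,5,6,8}
  0: c→8  [1 out]
  5: ∅  [STUCK]
  6: d→5  [1 out]
  8: b→6  [1 out]
Path to 5: c·b·d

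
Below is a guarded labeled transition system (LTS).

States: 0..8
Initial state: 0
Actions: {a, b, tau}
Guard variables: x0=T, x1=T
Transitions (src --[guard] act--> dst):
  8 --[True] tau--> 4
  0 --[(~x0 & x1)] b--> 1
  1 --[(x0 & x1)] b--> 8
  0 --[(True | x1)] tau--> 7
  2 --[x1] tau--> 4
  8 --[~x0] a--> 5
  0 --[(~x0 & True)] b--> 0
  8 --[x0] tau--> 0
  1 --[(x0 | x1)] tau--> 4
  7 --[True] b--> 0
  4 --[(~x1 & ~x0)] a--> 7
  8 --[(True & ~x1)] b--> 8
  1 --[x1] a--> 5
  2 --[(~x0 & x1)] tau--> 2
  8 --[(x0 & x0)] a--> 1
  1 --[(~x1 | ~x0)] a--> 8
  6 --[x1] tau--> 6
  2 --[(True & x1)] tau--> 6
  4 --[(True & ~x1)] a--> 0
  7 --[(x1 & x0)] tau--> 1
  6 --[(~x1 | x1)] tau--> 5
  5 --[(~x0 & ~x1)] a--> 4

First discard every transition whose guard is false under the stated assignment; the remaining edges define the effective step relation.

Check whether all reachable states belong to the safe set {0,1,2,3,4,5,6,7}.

Allowed set {0,1,2,3,4,5,6,7}
Reach set: {0,1,4,5,7,8}
  0: ok
  1: ok
  4: ok
  5: ok
  7: ok
  8: ✗ unsafe
counterexample path to 8: tau·tau·b

Answer: INVARIANT VIOLATED at state 8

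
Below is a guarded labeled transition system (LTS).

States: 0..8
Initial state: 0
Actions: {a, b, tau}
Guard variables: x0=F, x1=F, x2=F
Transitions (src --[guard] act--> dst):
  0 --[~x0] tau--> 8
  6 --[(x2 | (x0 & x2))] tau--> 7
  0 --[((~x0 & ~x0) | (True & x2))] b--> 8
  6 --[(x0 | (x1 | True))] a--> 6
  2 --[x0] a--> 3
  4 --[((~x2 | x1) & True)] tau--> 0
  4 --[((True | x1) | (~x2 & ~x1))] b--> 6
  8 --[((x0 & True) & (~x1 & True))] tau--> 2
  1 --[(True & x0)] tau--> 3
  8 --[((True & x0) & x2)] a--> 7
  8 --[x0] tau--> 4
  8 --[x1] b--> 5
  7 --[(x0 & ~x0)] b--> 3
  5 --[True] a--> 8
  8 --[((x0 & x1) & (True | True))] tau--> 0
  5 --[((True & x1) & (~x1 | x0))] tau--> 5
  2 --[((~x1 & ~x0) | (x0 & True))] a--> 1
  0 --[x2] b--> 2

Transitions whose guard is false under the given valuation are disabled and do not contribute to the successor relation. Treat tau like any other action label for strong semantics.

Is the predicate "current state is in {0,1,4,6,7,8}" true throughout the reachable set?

Allowed set {0,1,4,6,7,8}
Reach set: {0,8}
  0: safe
  8: safe

Answer: INVARIANT HOLDS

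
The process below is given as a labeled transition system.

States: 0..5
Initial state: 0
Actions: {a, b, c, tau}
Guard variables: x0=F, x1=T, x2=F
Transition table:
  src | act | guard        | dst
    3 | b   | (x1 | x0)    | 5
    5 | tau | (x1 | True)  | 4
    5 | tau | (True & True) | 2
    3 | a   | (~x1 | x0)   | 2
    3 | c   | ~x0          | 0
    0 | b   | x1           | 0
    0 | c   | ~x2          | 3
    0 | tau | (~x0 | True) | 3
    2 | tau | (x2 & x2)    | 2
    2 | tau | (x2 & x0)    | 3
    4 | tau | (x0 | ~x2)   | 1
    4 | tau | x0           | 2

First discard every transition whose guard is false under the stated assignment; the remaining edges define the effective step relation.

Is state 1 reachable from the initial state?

Answer: REACHABLE

Analysis:
8 transition(s) survive guard evaluation.
depth 0: {0}
depth 1: {3}  cumulative {0,3}
depth 2: {5}  cumulative {0,3,5}
depth 3: {2,4}  cumulative {0,2,3,4,5}
depth 4: {1}  cumulative {0,1,2,3,4,5}
Reachable = {0,1,2,3,4,5}
Path to 1: c·b·tau·tau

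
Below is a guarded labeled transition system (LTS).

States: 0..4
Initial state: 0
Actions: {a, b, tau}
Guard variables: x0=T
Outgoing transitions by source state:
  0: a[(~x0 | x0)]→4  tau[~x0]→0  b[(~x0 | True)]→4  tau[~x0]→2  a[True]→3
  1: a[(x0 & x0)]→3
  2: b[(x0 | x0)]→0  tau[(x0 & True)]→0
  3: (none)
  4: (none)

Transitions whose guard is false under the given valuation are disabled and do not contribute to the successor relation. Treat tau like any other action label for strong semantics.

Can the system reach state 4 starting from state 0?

Guard filter leaves 6 enabled edge(s).
Layer 0: {0}
Layer 1: {3,4}  total {0,3,4}
Reach set: {0,3,4}
witness 4: a

Answer: REACHABLE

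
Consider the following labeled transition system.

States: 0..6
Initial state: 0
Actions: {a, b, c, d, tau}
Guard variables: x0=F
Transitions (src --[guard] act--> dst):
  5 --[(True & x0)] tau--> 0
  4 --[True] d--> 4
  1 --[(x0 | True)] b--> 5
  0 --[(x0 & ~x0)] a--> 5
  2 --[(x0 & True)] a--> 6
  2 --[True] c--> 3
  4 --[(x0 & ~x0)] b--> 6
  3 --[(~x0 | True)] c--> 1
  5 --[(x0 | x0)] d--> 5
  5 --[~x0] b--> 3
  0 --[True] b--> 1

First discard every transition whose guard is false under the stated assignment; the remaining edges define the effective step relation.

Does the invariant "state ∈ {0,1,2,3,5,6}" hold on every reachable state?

Answer: INVARIANT HOLDS

Trace:
Allowed set {0,1,2,3,5,6}
Reachable = {0,1,3,5}
  0: ok
  1: ok
  3: ok
  5: ok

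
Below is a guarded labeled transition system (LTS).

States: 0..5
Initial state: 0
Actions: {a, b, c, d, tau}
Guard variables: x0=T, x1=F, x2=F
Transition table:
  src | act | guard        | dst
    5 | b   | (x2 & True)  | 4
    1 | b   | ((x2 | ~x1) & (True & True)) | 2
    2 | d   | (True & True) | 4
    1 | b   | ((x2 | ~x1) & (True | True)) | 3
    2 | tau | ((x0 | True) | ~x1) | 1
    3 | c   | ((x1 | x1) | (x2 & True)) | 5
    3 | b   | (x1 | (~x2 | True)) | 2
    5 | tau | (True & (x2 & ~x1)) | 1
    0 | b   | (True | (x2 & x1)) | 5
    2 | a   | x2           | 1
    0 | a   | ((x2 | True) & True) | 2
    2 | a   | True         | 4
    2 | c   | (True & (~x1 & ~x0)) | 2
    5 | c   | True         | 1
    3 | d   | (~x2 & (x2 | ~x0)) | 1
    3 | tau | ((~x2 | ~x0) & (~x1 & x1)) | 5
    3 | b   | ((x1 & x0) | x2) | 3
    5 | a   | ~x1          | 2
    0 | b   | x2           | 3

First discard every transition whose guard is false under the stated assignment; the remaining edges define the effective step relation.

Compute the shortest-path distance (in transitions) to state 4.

Answer: 2

Trace:
BFS to 4:
  L0 = {0}
  L1 = {2,5}
  L2 = {1,4}
4 enters at depth 2; path a·a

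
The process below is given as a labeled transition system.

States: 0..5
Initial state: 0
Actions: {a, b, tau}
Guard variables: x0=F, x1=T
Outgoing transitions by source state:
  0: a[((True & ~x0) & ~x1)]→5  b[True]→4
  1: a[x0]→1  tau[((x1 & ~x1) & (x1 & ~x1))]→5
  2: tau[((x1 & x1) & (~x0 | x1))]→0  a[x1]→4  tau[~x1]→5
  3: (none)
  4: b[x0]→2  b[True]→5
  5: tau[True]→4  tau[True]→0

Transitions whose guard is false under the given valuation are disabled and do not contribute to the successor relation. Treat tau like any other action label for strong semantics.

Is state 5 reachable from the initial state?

After dropping false guards: 6 live edges.
L0 = {0}
L1 = {4}  now seen {0,4}
L2 = {5}  now seen {0,4,5}
Reach set: {0,4,5}
trace reaching 5: b·b

Answer: REACHABLE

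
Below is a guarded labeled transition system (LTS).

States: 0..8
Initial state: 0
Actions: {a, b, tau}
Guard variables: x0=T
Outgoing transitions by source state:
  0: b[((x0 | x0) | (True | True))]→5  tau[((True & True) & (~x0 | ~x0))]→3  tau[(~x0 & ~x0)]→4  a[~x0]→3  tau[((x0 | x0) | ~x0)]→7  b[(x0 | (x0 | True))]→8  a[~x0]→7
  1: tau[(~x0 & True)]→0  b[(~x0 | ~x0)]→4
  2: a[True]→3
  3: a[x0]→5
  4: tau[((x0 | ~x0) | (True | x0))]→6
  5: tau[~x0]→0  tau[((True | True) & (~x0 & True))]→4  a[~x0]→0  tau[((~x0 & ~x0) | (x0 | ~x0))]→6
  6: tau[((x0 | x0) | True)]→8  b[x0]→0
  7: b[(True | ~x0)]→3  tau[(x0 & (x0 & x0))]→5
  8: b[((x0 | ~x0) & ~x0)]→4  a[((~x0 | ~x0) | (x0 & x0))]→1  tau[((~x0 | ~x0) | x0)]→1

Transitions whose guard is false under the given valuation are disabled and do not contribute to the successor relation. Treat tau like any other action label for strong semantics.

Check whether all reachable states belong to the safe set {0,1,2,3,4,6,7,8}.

Allowed set {0,1,2,3,4,6,7,8}
Reach set: {0,1,3,5,6,7,8}
  0: ✓
  1: ✓
  3: ✓
  5: ✗ unsafe
  6: ✓
  7: ✓
  8: ✓
counterexample path to 5: b

Answer: INVARIANT VIOLATED at state 5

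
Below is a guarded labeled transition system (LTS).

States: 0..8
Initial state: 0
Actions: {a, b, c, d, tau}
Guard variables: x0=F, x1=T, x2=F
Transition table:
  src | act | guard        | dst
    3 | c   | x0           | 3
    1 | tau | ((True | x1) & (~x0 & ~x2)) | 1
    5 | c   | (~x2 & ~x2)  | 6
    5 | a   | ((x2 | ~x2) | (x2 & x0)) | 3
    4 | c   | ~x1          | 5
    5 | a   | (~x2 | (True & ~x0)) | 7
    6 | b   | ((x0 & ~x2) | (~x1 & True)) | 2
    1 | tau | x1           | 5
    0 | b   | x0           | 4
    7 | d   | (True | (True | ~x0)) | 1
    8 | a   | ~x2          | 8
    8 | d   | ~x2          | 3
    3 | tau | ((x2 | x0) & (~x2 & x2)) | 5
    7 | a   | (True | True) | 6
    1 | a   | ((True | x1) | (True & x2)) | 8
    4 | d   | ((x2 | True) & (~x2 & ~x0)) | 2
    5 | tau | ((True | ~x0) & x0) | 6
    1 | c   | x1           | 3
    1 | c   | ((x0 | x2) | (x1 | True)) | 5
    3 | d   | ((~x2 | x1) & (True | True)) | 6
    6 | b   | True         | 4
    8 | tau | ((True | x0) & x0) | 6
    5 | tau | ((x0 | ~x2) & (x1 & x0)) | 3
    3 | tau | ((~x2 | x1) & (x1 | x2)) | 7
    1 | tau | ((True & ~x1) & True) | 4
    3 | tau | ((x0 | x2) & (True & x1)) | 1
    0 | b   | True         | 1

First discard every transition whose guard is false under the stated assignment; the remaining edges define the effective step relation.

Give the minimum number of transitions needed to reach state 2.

Answer: 5

Working:
BFS to 2:
  Layer 0: {0}
  Layer 1: {1}
  Layer 2: {3,5,8}
  Layer 3: {6,7}
  Layer 4: {4}
  Layer 5: {2}
depth(2)=5, e.g. b·c·d·b·d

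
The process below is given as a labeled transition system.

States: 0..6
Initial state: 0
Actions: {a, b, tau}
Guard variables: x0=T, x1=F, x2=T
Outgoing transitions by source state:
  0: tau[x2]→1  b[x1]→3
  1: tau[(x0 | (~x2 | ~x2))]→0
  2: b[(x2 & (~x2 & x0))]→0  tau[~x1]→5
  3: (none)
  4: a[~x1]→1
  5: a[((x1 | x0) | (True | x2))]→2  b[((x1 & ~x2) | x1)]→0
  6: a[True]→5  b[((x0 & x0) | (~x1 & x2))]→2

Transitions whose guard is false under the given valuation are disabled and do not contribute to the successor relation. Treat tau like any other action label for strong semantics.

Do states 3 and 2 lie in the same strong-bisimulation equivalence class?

Answer: NOT BISIMILAR

Trace:
Compute ~ classes (split until stable):
  P[0] = {{0,1,2,3,4,5,6}}
  P[1] = {{0,1,2},{3},{4,5},{6}}
  P[2] = {{0,1},{2},{3},{4,5},{6}}
  P[3] = {{0,1},{2},{3},{4},{5},{6}}
6 equivalence class(es) (converged in 4)
class of 3: {3}; class of 2: {2}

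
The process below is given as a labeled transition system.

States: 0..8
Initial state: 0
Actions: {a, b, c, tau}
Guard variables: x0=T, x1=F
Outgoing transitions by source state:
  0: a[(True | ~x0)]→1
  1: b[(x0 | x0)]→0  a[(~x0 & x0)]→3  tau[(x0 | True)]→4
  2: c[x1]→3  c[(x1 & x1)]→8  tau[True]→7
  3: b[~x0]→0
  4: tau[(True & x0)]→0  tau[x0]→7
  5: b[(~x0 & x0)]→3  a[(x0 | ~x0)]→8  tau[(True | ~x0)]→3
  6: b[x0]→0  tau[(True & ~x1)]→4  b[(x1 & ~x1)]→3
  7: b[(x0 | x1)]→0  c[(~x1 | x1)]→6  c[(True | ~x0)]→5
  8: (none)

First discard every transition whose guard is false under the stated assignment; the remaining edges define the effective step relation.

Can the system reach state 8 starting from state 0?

13 transition(s) survive guard evaluation.
depth 0: {0}
depth 1: {1}  cumulative {0,1}
depth 2: {4}  cumulative {0,1,4}
depth 3: {7}  cumulative {0,1,4,7}
depth 4: {5,6}  cumulative {0,1,4,5,6,7}
depth 5: {3,8}  cumulative {0,1,3,4,5,6,7,8}
Reach set: {0,1,3,4,5,6,7,8}
witness 8: a·tau·tau·c·a

Answer: REACHABLE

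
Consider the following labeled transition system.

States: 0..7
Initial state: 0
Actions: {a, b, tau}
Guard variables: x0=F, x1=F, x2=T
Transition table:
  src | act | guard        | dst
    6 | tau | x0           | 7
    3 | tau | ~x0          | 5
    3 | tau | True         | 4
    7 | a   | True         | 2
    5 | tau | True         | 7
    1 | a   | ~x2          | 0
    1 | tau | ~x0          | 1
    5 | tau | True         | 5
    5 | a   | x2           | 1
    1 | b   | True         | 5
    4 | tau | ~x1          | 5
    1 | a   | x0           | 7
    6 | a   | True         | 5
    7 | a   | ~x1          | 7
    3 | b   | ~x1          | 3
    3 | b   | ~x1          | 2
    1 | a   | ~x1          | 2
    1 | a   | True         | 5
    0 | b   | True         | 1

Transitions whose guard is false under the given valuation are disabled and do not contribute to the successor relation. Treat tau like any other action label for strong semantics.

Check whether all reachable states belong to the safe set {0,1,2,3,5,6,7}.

Answer: INVARIANT HOLDS

Trace:
Inv-set: {0,1,2,3,5,6,7}
Reachable = {0,1,2,5,7}
  0: ✓
  1: ✓
  2: ✓
  5: ✓
  7: ✓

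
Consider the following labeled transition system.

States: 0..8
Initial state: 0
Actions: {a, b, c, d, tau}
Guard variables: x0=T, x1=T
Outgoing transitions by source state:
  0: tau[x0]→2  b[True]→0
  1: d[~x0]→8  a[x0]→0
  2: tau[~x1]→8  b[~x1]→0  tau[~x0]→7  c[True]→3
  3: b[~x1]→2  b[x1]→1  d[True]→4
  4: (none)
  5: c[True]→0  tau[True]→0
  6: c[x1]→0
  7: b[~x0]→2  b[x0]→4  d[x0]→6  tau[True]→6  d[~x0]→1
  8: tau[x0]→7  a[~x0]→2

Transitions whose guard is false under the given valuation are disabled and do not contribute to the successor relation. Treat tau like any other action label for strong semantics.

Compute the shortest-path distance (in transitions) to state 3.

Breadth-first toward 3:
  L0 = {0}
  L1 = {2}
  L2 = {3}
3 enters at depth 2; path tau·c

Answer: 2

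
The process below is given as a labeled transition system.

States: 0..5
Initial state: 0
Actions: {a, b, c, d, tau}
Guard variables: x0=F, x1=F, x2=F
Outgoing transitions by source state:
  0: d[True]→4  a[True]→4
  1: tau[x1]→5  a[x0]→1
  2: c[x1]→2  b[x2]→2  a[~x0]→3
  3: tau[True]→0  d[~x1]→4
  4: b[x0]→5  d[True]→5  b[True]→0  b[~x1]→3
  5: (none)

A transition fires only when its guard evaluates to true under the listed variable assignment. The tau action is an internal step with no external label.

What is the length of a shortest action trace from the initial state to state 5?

Breadth-first toward 5:
  L0 = {0}
  L1 = {4}
  L2 = {3,5}
first hit 5 at d=2 via a·d

Answer: 2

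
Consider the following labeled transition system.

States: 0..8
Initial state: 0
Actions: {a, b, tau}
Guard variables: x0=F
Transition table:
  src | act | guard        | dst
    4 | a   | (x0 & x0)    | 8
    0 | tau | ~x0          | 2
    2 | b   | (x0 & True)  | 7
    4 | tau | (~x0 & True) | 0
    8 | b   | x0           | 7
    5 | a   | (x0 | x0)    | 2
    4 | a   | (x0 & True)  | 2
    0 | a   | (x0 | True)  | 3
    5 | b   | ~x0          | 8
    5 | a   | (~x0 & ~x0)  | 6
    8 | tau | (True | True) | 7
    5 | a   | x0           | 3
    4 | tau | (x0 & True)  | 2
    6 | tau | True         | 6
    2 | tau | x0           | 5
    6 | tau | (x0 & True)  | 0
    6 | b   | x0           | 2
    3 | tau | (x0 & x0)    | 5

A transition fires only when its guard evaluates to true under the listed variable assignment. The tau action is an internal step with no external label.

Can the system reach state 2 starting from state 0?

7 transition(s) survive guard evaluation.
L0 = {0}
L1 = {2,3}  total {0,2,3}
Reachable = {0,2,3}
witness 2: tau

Answer: REACHABLE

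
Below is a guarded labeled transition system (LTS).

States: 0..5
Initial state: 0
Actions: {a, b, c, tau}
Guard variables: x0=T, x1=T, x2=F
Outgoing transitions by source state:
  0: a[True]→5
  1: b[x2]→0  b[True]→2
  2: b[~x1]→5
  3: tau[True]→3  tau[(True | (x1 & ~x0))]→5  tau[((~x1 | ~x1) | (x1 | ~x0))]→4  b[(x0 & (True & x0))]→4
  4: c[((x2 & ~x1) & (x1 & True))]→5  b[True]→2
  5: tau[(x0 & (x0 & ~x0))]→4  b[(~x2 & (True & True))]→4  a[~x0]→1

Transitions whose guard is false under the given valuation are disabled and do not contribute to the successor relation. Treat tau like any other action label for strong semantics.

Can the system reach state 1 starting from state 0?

Answer: UNREACHABLE

Analysis:
8 transition(s) survive guard evaluation.
depth 0: {0}
depth 1: {5}  now seen {0,5}
depth 2: {4}  now seen {0,4,5}
depth 3: {2}  now seen {0,2,4,5}
R = {0,2,4,5}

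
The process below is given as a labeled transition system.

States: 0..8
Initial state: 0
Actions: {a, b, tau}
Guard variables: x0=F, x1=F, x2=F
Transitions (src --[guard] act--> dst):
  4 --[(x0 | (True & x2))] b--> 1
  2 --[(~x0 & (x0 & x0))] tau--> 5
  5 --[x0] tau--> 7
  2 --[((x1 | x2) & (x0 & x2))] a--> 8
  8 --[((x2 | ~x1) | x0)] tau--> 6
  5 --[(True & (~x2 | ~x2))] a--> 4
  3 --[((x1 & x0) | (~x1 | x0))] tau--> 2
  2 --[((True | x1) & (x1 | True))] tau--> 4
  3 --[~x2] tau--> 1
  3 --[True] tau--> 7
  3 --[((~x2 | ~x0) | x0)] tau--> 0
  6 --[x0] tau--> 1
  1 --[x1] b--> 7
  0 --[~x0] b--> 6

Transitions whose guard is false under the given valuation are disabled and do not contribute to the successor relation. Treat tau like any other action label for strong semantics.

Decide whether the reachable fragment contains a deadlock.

Reach set: {0,6}
  0: b→6  [deg 1]
  6: ∅  [STUCK]
trace reaching 6: b

Answer: DEADLOCK at state 6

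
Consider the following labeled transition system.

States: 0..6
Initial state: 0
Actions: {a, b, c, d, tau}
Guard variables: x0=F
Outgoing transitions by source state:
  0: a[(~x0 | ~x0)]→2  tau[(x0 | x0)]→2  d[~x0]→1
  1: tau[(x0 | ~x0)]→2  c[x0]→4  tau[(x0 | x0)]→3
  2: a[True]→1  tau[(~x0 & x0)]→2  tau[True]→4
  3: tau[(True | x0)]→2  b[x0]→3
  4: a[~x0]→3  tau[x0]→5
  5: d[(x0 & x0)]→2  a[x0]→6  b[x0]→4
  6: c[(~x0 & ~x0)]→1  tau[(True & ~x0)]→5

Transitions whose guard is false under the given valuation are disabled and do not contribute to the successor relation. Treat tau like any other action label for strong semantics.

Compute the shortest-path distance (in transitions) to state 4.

Answer: 2

Trace:
BFS to 4:
  Layer 0: {0}
  Layer 1: {1,2}
  Layer 2: {4}
first hit 4 at d=2 via a·tau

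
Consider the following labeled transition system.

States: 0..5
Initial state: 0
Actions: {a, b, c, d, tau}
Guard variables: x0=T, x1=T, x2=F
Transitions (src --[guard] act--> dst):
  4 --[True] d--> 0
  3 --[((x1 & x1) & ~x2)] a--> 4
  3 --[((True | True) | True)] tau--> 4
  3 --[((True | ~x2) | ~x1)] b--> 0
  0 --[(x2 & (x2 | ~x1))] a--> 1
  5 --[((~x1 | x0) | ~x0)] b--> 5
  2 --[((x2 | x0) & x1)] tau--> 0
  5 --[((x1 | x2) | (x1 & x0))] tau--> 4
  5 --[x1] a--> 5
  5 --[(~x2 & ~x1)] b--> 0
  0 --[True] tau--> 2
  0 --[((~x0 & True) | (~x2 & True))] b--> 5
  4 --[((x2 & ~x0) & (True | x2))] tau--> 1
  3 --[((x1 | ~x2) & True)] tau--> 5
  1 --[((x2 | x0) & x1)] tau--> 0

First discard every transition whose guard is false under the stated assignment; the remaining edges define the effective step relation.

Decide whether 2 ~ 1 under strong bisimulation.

Bisimulation quotient by refinement:
  round 0: {{0,1,2,3,4,5}}
  round 1: {{0},{1,2},{3,5},{4}}
  round 2: {{0},{1,2},{3},{4},{5}}
stable after 3 split(s): 5 block(s)
class of 2: {1,2}; class of 1: {1,2}

Answer: BISIMILAR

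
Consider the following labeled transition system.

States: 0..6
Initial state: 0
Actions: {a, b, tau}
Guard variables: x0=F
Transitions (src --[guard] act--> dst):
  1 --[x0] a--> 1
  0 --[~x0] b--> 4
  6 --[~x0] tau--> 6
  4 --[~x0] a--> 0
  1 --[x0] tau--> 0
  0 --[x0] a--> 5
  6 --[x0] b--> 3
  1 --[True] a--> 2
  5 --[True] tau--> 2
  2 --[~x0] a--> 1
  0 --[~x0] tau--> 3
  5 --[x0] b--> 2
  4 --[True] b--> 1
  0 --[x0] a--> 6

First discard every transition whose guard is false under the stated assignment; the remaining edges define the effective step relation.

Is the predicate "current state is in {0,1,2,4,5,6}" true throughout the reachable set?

Answer: INVARIANT VIOLATED at state 3

Working:
Allowed set {0,1,2,4,5,6}
Reach set: {0,1,2,3,4}
  0: ✓
  1: ✓
  2: ✓
  3: VIOLATES
  4: ✓
reach 3 via tau — violates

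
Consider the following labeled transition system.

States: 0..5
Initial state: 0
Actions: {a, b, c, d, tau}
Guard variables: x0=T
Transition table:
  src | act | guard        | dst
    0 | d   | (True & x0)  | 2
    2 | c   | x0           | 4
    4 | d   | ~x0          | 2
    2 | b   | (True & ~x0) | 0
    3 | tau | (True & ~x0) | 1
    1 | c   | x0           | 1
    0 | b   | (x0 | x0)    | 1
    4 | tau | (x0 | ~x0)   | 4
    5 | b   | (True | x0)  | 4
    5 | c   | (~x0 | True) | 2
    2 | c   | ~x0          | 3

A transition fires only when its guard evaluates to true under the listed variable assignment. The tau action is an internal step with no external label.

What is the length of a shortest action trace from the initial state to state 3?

Breadth-first toward 3:
  Layer 0: {0}
  Layer 1: {1,2}
  Layer 2: {4}
3 never appears.

Answer: UNREACHABLE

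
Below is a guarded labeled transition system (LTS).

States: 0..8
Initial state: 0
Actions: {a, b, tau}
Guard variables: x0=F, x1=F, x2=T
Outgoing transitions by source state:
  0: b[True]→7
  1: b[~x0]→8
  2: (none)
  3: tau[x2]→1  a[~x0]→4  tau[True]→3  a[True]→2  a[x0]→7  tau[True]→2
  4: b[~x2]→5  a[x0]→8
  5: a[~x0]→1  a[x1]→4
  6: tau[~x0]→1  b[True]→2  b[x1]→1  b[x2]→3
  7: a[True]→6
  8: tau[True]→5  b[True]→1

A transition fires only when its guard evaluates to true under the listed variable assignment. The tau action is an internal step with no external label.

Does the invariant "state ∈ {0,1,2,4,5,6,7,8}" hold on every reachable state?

Answer: INVARIANT VIOLATED at state 3

Analysis:
Safe = {0,1,2,4,5,6,7,8}
Reach set: {0,1,2,3,4,5,6,7,8}
  0: safe
  1: safe
  2: safe
  3: ✗ unsafe
  4: safe
  5: safe
  6: safe
  7: safe
  8: safe
witness against invariant: b·a·b → 3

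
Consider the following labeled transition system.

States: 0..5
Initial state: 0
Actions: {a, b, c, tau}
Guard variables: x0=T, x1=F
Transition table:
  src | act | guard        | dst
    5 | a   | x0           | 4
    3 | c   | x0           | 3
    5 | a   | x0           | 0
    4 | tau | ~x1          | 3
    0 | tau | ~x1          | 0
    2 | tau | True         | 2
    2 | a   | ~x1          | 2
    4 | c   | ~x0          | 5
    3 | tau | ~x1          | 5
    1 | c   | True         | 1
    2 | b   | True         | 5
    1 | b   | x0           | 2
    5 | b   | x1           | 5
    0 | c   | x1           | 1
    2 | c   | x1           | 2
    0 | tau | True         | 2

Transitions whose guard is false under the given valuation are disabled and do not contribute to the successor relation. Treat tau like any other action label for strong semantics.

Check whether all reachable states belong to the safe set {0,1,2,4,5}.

Inv-set: {0,1,2,4,5}
Reachable = {0,2,3,4,5}
  0: ✓
  2: ✓
  3: VIOLATES
  4: ✓
  5: ✓
counterexample path to 3: tau·b·a·tau

Answer: INVARIANT VIOLATED at state 3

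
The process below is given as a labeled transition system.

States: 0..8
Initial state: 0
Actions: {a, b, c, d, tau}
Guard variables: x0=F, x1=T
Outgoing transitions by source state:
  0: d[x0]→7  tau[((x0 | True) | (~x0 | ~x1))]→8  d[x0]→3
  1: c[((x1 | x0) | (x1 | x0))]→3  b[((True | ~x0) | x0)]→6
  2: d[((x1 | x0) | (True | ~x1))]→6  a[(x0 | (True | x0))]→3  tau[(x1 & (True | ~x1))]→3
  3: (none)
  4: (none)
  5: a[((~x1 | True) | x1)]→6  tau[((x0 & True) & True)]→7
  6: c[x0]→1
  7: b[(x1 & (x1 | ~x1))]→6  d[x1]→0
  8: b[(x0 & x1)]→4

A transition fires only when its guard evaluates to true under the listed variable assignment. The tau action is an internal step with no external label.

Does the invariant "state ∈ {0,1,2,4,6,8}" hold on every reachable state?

Answer: INVARIANT HOLDS

Trace:
Inv-set: {0,1,2,4,6,8}
Reach set: {0,8}
  0: ✓
  8: ✓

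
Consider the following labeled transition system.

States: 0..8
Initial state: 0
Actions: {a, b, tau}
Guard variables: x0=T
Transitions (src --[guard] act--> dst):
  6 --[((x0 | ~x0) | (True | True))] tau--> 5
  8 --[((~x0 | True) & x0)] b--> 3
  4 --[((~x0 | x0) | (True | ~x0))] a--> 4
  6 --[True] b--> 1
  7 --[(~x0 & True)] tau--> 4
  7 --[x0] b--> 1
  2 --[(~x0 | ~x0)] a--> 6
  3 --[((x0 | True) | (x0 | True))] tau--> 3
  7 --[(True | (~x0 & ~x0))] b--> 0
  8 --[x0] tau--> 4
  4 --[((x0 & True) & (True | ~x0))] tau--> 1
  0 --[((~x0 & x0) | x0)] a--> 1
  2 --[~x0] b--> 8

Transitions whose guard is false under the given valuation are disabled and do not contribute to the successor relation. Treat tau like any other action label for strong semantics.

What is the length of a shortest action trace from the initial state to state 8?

BFS to 8:
  L0 = {0}
  L1 = {1}
8 never appears.

Answer: UNREACHABLE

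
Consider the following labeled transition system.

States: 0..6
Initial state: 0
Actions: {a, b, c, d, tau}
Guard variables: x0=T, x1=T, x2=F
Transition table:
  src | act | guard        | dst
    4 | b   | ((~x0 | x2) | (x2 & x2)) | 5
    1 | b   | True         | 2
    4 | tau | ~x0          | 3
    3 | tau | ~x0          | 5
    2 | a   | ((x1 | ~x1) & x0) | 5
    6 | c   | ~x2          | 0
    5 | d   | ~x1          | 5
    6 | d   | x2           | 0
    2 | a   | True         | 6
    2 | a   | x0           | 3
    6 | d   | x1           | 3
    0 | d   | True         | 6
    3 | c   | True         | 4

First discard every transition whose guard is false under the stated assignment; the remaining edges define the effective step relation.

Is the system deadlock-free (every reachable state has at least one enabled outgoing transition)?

R = {0,3,4,6}
  0: d→6  [1 exit(s)]
  3: c→4  [1 exit(s)]
  4: ∅  [STUCK]
  6: c→0  d→3  [2 exit(s)]
witness 4: d·d·c

Answer: DEADLOCK at state 4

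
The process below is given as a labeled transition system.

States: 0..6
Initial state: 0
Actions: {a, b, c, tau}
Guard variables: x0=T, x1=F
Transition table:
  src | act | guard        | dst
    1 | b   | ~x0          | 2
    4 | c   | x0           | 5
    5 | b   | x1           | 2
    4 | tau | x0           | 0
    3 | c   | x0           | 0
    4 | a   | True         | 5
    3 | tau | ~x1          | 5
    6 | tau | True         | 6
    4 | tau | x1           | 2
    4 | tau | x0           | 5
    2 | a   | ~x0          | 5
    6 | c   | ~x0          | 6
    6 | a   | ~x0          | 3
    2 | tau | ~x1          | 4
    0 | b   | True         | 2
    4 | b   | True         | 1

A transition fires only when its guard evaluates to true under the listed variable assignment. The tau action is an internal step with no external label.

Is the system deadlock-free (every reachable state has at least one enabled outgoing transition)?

R = {0,1,2,4,5}
  0: b→2  [1 exit(s)]
  1: ∅  [STUCK]
  2: tau→4  [1 exit(s)]
  4: a→5  b→1  c→5  tau→0  tau→5  [5 exit(s)]
  5: ∅  [STUCK]
Path to 1: b·tau·b

Answer: DEADLOCK at state 1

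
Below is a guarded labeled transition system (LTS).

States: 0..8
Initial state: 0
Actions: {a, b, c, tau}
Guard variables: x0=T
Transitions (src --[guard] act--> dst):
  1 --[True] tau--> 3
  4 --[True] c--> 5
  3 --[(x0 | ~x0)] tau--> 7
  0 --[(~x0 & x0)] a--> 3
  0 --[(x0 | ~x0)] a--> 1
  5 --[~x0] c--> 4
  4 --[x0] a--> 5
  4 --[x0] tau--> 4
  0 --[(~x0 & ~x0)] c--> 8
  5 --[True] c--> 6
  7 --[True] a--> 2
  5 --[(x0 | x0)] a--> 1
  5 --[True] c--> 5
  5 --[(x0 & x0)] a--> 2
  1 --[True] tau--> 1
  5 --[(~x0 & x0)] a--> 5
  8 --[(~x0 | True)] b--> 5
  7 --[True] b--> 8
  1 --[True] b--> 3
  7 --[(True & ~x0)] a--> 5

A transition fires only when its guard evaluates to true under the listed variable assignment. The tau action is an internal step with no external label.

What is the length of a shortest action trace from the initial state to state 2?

Answer: 4

Trace:
Layered search for 2:
  Layer 0: {0}
  Layer 1: {1}
  Layer 2: {3}
  Layer 3: {7}
  Layer 4: {2,8}
2 enters at depth 4; path a·b·tau·a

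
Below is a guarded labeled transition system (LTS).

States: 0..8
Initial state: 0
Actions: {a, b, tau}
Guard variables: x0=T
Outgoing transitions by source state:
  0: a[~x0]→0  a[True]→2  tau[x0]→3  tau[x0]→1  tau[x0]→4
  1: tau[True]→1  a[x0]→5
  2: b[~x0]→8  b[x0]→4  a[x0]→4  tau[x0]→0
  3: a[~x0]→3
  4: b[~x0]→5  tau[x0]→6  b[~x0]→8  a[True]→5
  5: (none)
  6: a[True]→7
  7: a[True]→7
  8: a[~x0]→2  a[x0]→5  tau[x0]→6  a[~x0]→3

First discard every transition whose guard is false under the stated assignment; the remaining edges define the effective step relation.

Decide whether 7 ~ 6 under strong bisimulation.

Answer: BISIMILAR

Working:
Bisimulation quotient by refinement:
  π0 = {{0,1,2,3,4,5,6,7,8}}
  π1 = {{0,1,4,8},{2},{3,5},{6,7}}
  π2 = {{0},{1},{2},{3,5},{4,8},{6,7}}
6 equivalence class(es) (converged in 3)
[7]={6,7}  [6]={6,7}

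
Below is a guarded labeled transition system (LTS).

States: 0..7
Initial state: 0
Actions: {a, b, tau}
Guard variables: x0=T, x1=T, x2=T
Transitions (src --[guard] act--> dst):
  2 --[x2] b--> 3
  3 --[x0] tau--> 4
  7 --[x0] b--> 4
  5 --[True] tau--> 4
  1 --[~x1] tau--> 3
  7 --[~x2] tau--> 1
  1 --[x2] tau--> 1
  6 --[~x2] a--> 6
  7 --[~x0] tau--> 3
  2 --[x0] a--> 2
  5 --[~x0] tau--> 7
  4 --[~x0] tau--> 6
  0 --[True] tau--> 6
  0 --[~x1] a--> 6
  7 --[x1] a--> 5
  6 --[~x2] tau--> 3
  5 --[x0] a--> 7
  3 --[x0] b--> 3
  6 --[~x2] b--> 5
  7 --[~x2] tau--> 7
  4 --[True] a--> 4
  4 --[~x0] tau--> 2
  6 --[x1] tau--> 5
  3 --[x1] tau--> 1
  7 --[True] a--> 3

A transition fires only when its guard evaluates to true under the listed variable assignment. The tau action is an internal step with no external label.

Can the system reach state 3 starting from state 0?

Answer: REACHABLE

Trace:
Guard filter leaves 14 enabled edge(s).
depth 0: {0}
depth 1: {6}  total {0,6}
depth 2: {5}  total {0,5,6}
depth 3: {4,7}  total {0,4,5,6,7}
depth 4: {3}  total {0,3,4,5,6,7}
depth 5: {1}  total {0,1,3,4,5,6,7}
Reachable = {0,1,3,4,5,6,7}
witness 3: tau·tau·a·a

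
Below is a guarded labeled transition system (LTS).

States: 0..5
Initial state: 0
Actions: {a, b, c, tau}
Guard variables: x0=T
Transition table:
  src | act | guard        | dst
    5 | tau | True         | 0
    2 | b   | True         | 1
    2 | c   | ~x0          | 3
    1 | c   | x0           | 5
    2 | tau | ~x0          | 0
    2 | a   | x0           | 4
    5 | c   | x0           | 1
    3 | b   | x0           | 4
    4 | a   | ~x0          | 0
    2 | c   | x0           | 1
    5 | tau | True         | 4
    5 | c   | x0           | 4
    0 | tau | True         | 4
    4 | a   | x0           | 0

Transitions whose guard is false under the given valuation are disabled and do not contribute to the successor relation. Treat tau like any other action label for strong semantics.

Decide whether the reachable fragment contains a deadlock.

Reach set: {0,4}
  0: tau→4  [1 out]
  4: a→0  [1 out]

Answer: DEADLOCK-FREE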